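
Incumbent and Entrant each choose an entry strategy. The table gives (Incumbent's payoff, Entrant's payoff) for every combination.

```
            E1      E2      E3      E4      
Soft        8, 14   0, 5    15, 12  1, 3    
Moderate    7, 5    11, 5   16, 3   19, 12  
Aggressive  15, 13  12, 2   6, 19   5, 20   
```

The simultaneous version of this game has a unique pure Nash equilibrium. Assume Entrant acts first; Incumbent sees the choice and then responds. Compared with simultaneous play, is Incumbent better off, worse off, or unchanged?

worse off

Work backward from Incumbent's decision.
- E1: Incumbent compares 8, 7, 15 and picks Aggressive; Entrant would get 13.
- E2: Incumbent compares 0, 11, 12 and picks Aggressive; Entrant would get 2.
- E3: Incumbent compares 15, 16, 6 and picks Moderate; Entrant would get 3.
- E4: Incumbent compares 1, 19, 5 and picks Moderate; Entrant would get 12.
Maximizing over 13, 2, 3, 12, Entrant chooses E1. Subgame-perfect outcome: (Aggressive, E1) with payoffs (15, 13).
For the simultaneous game, intersect best replies.
Incumbent's best replies: E1→Aggressive; E2→Aggressive; E3→Moderate; E4→Moderate.
Entrant's best replies: Soft→E1; Moderate→E4; Aggressive→E4.
Only (Moderate, E4) has each player best-responding; Nash payoffs (19, 12).
Incumbent earns 15 sequentially versus 19 at the Nash outcome: worse off.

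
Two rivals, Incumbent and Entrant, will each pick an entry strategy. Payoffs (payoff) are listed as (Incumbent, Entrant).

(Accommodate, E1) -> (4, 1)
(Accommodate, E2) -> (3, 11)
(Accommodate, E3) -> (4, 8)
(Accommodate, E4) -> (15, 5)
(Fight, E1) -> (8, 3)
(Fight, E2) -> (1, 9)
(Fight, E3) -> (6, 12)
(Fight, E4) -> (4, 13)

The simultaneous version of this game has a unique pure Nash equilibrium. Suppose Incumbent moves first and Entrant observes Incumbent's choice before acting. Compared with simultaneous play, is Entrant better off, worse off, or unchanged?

Entrant best-responds to each possible Incumbent move:
- Accommodate → Entrant plays E2 (best of 1, 11, 8, 5); Incumbent gets 3.
- Fight → Entrant plays E4 (best of 3, 9, 12, 13); Incumbent gets 4.
Maximizing over 3, 4, Incumbent chooses Fight. Subgame-perfect outcome: (Fight, E4) with payoffs (4, 13).
Under simultaneous play:
Incumbent's best replies: E1→Fight; E2→Accommodate; E3→Fight; E4→Accommodate.
Entrant's best replies: Accommodate→E2; Fight→E4.
Only (Accommodate, E2) has each player best-responding; Nash payoffs (3, 11).
Entrant earns 13 sequentially versus 11 at the Nash outcome: better off.

better off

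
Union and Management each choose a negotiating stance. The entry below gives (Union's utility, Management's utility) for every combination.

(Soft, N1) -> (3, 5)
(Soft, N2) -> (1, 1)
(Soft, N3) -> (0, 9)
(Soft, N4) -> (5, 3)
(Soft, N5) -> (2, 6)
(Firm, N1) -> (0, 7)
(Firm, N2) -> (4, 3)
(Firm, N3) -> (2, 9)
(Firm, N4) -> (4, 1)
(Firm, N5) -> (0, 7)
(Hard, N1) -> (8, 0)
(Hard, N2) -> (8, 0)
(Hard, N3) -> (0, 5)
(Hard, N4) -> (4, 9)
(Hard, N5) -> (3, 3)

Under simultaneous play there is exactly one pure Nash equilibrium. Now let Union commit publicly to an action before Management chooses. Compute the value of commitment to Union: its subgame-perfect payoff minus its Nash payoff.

Solve by backward induction (Union leads).
- Soft: BR = N3, leader payoff 0.
- Firm: BR = N3, leader payoff 2.
- Hard: BR = N4, leader payoff 4.
Union's induced payoffs are 0, 2, 4, so Union commits to Hard. Subgame-perfect outcome: (Hard, N4) with payoffs (4, 9).
Under simultaneous play:
Union's best replies: N1→Hard; N2→Hard; N3→Firm; N4→Soft; N5→Hard.
Management's best replies: Soft→N3; Firm→N3; Hard→N4.
The unique mutual best reply is (Firm, N3), giving (2, 9).
Union's commitment gain: 4 − 2 = 2.

2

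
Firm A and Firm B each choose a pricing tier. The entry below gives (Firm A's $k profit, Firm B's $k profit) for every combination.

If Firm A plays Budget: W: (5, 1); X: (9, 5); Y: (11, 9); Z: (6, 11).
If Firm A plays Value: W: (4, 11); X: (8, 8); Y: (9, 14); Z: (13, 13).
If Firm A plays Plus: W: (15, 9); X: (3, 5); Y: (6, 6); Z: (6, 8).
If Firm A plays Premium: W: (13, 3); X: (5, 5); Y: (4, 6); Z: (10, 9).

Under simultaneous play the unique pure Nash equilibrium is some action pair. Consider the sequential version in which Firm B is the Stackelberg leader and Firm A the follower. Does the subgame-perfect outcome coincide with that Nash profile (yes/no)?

no

Backward induction with Firm B moving first.
- W: Firm A compares 5, 4, 15, 13 and picks Plus; Firm B would get 9.
- X: Firm A compares 9, 8, 3, 5 and picks Budget; Firm B would get 5.
- Y: Firm A compares 11, 9, 6, 4 and picks Budget; Firm B would get 9.
- Z: Firm A compares 6, 13, 6, 10 and picks Value; Firm B would get 13.
Firm B's induced payoffs are 9, 5, 9, 13, so Firm B commits to Z. Subgame-perfect outcome: (Value, Z) with payoffs (13, 13).
For the simultaneous game, intersect best replies.
Firm A's best replies: W→Plus; X→Budget; Y→Budget; Z→Value.
Firm B's best replies: Budget→Z; Value→Y; Plus→W; Premium→Z.
The unique mutual best reply is (Plus, W), giving (15, 9).
Sequential outcome (Value, Z) differs from the Nash profile (Plus, W).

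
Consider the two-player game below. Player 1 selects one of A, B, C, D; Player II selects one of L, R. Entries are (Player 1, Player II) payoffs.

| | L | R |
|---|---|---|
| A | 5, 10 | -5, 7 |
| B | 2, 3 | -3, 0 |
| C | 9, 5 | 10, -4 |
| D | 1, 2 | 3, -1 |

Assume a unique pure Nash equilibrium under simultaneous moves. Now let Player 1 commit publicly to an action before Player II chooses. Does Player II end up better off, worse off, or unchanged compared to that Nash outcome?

Backward induction with Player 1 moving first.
- A: BR = L, leader payoff 5.
- B: BR = L, leader payoff 2.
- C: BR = L, leader payoff 9.
- D: BR = L, leader payoff 1.
Player 1's induced payoffs are 5, 2, 9, 1, so Player 1 commits to C. Subgame-perfect outcome: (C, L) with payoffs (9, 5).
Now find the simultaneous Nash equilibrium.
Player 1's best replies: L→C; R→C.
Player II's best replies: A→L; B→L; C→L; D→L.
The unique mutual best reply is (C, L), giving (9, 5).
Player II earns 5 sequentially versus 5 at the Nash outcome: unchanged.

unchanged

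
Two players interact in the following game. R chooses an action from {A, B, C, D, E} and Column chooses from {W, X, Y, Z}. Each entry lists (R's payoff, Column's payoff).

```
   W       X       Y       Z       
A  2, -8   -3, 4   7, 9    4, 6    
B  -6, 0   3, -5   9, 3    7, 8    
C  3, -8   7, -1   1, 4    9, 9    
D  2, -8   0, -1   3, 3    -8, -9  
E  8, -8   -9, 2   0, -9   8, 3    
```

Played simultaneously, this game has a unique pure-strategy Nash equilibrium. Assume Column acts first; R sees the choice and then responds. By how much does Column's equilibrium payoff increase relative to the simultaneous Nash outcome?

0

Solve by backward induction (Column leads).
- W → R plays E (best of 2, -6, 3, 2, 8); Column gets -8.
- X → R plays C (best of -3, 3, 7, 0, -9); Column gets -1.
- Y → R plays B (best of 7, 9, 1, 3, 0); Column gets 3.
- Z → R plays C (best of 4, 7, 9, -8, 8); Column gets 9.
Column's induced payoffs are -8, -1, 3, 9, so Column commits to Z. Subgame-perfect outcome: (C, Z) with payoffs (9, 9).
For the simultaneous game, intersect best replies.
R's best replies: W→E; X→C; Y→B; Z→C.
Column's best replies: A→Y; B→Z; C→Z; D→Y; E→Z.
Only (C, Z) has each player best-responding; Nash payoffs (9, 9).
Column's commitment gain: 9 − 9 = 0.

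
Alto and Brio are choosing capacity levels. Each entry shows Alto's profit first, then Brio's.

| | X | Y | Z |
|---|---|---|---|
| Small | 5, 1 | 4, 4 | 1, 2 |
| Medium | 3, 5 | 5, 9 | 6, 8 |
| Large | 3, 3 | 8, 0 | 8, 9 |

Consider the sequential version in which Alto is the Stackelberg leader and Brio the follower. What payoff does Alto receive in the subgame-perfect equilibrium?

Work backward from Brio's decision.
- Small → Brio plays Y (best of 1, 4, 2); Alto gets 4.
- Medium → Brio plays Y (best of 5, 9, 8); Alto gets 5.
- Large → Brio plays Z (best of 3, 0, 9); Alto gets 8.
Among 4, 5, 8, the best is 8 at Large. Subgame-perfect outcome: (Large, Z) with payoffs (8, 9).

8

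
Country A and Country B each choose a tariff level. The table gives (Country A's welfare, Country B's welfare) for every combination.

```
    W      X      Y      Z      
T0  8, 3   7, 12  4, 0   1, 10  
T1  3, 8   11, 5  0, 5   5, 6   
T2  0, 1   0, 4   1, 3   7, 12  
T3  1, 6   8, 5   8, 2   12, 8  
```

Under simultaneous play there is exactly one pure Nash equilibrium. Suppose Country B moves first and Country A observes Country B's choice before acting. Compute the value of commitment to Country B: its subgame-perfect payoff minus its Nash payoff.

0

Backward induction with Country B moving first.
- W: Country A compares 8, 3, 0, 1 and picks T0; Country B would get 3.
- X: Country A compares 7, 11, 0, 8 and picks T1; Country B would get 5.
- Y: Country A compares 4, 0, 1, 8 and picks T3; Country B would get 2.
- Z: Country A compares 1, 5, 7, 12 and picks T3; Country B would get 8.
Maximizing over 3, 5, 2, 8, Country B chooses Z. Subgame-perfect outcome: (T3, Z) with payoffs (12, 8).
Now find the simultaneous Nash equilibrium.
Country A's best replies: W→T0; X→T1; Y→T3; Z→T3.
Country B's best replies: T0→X; T1→W; T2→Z; T3→Z.
Only (T3, Z) has each player best-responding; Nash payoffs (12, 8).
Country B's commitment gain: 8 − 8 = 0.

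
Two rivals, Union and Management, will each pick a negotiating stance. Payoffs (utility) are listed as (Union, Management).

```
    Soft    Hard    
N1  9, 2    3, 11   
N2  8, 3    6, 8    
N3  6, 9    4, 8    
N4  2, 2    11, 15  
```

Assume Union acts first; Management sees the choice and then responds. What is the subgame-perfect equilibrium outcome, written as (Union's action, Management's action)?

Solve by backward induction (Union leads).
- N1 → Management plays Hard (best of 2, 11); Union gets 3.
- N2 → Management plays Hard (best of 3, 8); Union gets 6.
- N3 → Management plays Soft (best of 9, 8); Union gets 6.
- N4 → Management plays Hard (best of 2, 15); Union gets 11.
Among 3, 6, 6, 11, the best is 11 at N4. Subgame-perfect outcome: (N4, Hard) with payoffs (11, 15).

(N4, Hard)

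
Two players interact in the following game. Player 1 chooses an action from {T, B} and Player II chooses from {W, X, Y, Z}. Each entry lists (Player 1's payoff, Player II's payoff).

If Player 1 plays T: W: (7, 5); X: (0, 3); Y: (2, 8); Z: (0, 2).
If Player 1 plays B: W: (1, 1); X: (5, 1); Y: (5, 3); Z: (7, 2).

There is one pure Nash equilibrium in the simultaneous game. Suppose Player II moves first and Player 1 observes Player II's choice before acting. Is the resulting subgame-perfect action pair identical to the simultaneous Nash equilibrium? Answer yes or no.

Work backward from Player 1's decision.
- W: Player 1 compares 7, 1 and picks T; Player II would get 5.
- X: Player 1 compares 0, 5 and picks B; Player II would get 1.
- Y: Player 1 compares 2, 5 and picks B; Player II would get 3.
- Z: Player 1 compares 0, 7 and picks B; Player II would get 2.
Player II's induced payoffs are 5, 1, 3, 2, so Player II commits to W. Subgame-perfect outcome: (T, W) with payoffs (7, 5).
For the simultaneous game, intersect best replies.
Player 1's best replies: W→T; X→B; Y→B; Z→B.
Player II's best replies: T→Y; B→Y.
The unique mutual best reply is (B, Y), giving (5, 3).
Sequential outcome (T, W) differs from the Nash profile (B, Y).

no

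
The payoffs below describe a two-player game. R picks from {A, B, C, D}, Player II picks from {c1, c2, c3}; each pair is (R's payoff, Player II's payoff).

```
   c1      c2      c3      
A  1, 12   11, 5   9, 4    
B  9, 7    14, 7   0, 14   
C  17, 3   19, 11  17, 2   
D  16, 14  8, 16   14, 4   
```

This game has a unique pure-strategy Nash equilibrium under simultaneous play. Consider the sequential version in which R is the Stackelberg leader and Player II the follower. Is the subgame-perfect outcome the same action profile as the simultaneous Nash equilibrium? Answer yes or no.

yes

Player II best-responds to each possible R move:
- A → Player II plays c1 (best of 12, 5, 4); R gets 1.
- B → Player II plays c3 (best of 7, 7, 14); R gets 0.
- C → Player II plays c2 (best of 3, 11, 2); R gets 19.
- D → Player II plays c2 (best of 14, 16, 4); R gets 8.
Maximizing over 1, 0, 19, 8, R chooses C. Subgame-perfect outcome: (C, c2) with payoffs (19, 11).
Under simultaneous play:
R's best replies: c1→C; c2→C; c3→C.
Player II's best replies: A→c1; B→c3; C→c2; D→c2.
Only (C, c2) has each player best-responding; Nash payoffs (19, 11).
Sequential outcome (C, c2) coincides with the Nash profile (C, c2).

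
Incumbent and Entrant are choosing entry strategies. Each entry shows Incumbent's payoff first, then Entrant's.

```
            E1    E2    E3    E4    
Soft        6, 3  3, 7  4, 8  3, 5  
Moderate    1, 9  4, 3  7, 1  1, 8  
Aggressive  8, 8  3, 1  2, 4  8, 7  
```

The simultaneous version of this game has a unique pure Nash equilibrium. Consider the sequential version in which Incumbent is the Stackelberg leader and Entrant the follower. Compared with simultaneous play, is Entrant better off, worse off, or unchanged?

unchanged

Backward induction with Incumbent moving first.
- Soft → Entrant plays E3 (best of 3, 7, 8, 5); Incumbent gets 4.
- Moderate → Entrant plays E1 (best of 9, 3, 1, 8); Incumbent gets 1.
- Aggressive → Entrant plays E1 (best of 8, 1, 4, 7); Incumbent gets 8.
Maximizing over 4, 1, 8, Incumbent chooses Aggressive. Subgame-perfect outcome: (Aggressive, E1) with payoffs (8, 8).
For the simultaneous game, intersect best replies.
Incumbent's best replies: E1→Aggressive; E2→Moderate; E3→Moderate; E4→Aggressive.
Entrant's best replies: Soft→E3; Moderate→E1; Aggressive→E1.
The unique mutual best reply is (Aggressive, E1), giving (8, 8).
Entrant earns 8 sequentially versus 8 at the Nash outcome: unchanged.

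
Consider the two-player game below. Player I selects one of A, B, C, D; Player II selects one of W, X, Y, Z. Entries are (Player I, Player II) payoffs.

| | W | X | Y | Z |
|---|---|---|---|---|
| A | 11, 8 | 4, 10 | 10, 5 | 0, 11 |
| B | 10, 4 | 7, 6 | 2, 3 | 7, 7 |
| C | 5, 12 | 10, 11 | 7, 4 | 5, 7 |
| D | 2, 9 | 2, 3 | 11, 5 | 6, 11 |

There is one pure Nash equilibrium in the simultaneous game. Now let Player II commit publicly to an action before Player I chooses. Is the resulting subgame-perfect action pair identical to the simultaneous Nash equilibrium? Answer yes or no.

no

Player I best-responds to each possible Player II move:
- W: Player I compares 11, 10, 5, 2 and picks A; Player II would get 8.
- X: Player I compares 4, 7, 10, 2 and picks C; Player II would get 11.
- Y: Player I compares 10, 2, 7, 11 and picks D; Player II would get 5.
- Z: Player I compares 0, 7, 5, 6 and picks B; Player II would get 7.
Maximizing over 8, 11, 5, 7, Player II chooses X. Subgame-perfect outcome: (C, X) with payoffs (10, 11).
For the simultaneous game, intersect best replies.
Player I's best replies: W→A; X→C; Y→D; Z→B.
Player II's best replies: A→Z; B→Z; C→W; D→Z.
The unique mutual best reply is (B, Z), giving (7, 7).
Sequential outcome (C, X) differs from the Nash profile (B, Z).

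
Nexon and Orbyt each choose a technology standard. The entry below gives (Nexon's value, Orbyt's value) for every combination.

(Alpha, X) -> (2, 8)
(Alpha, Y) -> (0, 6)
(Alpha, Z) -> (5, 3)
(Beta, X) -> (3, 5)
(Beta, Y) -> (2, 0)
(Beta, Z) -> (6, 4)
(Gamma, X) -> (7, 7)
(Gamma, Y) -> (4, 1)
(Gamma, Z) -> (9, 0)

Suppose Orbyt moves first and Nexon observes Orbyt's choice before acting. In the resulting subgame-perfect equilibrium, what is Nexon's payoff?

Work backward from Nexon's decision.
- X: Nexon compares 2, 3, 7 and picks Gamma; Orbyt would get 7.
- Y: Nexon compares 0, 2, 4 and picks Gamma; Orbyt would get 1.
- Z: Nexon compares 5, 6, 9 and picks Gamma; Orbyt would get 0.
Maximizing over 7, 1, 0, Orbyt chooses X. Subgame-perfect outcome: (Gamma, X) with payoffs (7, 7).

7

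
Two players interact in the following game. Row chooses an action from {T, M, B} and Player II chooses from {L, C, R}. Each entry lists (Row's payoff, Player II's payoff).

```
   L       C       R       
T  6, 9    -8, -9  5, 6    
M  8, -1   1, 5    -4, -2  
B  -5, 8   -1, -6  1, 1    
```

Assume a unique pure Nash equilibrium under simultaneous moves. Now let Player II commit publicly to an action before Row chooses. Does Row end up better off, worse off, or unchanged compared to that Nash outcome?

better off

Work backward from Row's decision.
- L: Row compares 6, 8, -5 and picks M; Player II would get -1.
- C: Row compares -8, 1, -1 and picks M; Player II would get 5.
- R: Row compares 5, -4, 1 and picks T; Player II would get 6.
Among -1, 5, 6, the best is 6 at R. Subgame-perfect outcome: (T, R) with payoffs (5, 6).
For the simultaneous game, intersect best replies.
Row's best replies: L→M; C→M; R→T.
Player II's best replies: T→L; M→C; B→L.
Only (M, C) has each player best-responding; Nash payoffs (1, 5).
Row earns 5 sequentially versus 1 at the Nash outcome: better off.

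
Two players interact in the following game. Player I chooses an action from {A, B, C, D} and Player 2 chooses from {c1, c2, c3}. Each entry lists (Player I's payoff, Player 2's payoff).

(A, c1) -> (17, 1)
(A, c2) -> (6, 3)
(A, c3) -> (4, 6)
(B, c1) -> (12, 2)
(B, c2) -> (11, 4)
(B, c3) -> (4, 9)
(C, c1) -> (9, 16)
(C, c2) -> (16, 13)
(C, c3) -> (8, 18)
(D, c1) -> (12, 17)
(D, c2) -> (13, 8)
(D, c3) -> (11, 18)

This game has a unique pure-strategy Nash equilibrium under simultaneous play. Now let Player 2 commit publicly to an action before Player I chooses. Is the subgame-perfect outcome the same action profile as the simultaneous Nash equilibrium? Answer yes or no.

Solve by backward induction (Player 2 leads).
- c1 → Player I plays A (best of 17, 12, 9, 12); Player 2 gets 1.
- c2 → Player I plays C (best of 6, 11, 16, 13); Player 2 gets 13.
- c3 → Player I plays D (best of 4, 4, 8, 11); Player 2 gets 18.
Player 2's induced payoffs are 1, 13, 18, so Player 2 commits to c3. Subgame-perfect outcome: (D, c3) with payoffs (11, 18).
Under simultaneous play:
Player I's best replies: c1→A; c2→C; c3→D.
Player 2's best replies: A→c3; B→c3; C→c3; D→c3.
The unique mutual best reply is (D, c3), giving (11, 18).
Sequential outcome (D, c3) coincides with the Nash profile (D, c3).

yes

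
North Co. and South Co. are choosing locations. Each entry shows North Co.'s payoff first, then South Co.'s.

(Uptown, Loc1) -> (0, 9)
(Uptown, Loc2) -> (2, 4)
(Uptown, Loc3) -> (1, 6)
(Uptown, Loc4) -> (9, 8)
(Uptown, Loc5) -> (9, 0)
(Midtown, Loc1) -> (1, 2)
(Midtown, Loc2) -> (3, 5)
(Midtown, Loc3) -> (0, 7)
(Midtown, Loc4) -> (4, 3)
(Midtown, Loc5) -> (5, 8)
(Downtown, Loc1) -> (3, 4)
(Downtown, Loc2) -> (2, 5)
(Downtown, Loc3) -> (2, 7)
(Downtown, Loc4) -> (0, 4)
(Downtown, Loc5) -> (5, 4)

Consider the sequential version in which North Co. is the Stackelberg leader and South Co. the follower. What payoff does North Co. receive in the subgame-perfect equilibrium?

Backward induction with North Co. moving first.
- Uptown → South Co. plays Loc1 (best of 9, 4, 6, 8, 0); North Co. gets 0.
- Midtown → South Co. plays Loc5 (best of 2, 5, 7, 3, 8); North Co. gets 5.
- Downtown → South Co. plays Loc3 (best of 4, 5, 7, 4, 4); North Co. gets 2.
North Co.'s induced payoffs are 0, 5, 2, so North Co. commits to Midtown. Subgame-perfect outcome: (Midtown, Loc5) with payoffs (5, 8).

5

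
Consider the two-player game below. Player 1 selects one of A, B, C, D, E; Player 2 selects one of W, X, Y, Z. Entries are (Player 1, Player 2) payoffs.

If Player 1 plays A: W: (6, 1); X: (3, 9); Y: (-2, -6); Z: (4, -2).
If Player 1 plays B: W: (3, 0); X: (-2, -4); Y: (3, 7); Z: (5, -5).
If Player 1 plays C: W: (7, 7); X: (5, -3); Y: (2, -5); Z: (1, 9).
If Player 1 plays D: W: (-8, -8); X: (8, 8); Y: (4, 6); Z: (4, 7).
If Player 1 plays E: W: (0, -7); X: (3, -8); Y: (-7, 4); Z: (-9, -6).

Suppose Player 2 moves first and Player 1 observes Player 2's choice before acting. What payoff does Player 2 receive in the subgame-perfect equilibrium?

8

Backward induction with Player 2 moving first.
- W: Player 1 compares 6, 3, 7, -8, 0 and picks C; Player 2 would get 7.
- X: Player 1 compares 3, -2, 5, 8, 3 and picks D; Player 2 would get 8.
- Y: Player 1 compares -2, 3, 2, 4, -7 and picks D; Player 2 would get 6.
- Z: Player 1 compares 4, 5, 1, 4, -9 and picks B; Player 2 would get -5.
Player 2's induced payoffs are 7, 8, 6, -5, so Player 2 commits to X. Subgame-perfect outcome: (D, X) with payoffs (8, 8).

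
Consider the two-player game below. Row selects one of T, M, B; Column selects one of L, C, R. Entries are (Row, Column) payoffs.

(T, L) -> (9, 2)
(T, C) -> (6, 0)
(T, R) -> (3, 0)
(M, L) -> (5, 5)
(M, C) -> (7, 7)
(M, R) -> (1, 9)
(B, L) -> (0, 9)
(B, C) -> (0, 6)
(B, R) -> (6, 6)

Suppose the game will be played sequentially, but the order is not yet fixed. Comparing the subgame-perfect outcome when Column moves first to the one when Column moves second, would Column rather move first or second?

first

If Row leads: Column's best replies are T→L, M→R, B→L; Row's induced payoffs 9, 1, 0; outcome (T, L), payoffs (9, 2).
If Column leads: Row's best replies are L→T, C→M, R→B; Column's induced payoffs 2, 7, 6; outcome (M, C), payoffs (7, 7).
Column gets 7 moving first and 2 moving second, so Column prefers to move first.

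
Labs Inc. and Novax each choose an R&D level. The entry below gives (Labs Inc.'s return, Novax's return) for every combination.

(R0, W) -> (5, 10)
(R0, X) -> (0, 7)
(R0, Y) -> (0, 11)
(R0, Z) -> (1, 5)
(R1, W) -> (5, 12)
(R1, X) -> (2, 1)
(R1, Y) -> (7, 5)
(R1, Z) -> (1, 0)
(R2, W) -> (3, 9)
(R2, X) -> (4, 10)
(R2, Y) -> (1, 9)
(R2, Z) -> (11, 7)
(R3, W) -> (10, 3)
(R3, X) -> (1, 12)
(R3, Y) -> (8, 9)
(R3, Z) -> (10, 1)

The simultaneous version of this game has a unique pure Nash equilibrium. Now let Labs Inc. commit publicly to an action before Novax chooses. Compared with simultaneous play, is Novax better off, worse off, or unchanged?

Work backward from Novax's decision.
- R0 → Novax plays Y (best of 10, 7, 11, 5); Labs Inc. gets 0.
- R1 → Novax plays W (best of 12, 1, 5, 0); Labs Inc. gets 5.
- R2 → Novax plays X (best of 9, 10, 9, 7); Labs Inc. gets 4.
- R3 → Novax plays X (best of 3, 12, 9, 1); Labs Inc. gets 1.
Labs Inc.'s induced payoffs are 0, 5, 4, 1, so Labs Inc. commits to R1. Subgame-perfect outcome: (R1, W) with payoffs (5, 12).
For the simultaneous game, intersect best replies.
Labs Inc.'s best replies: W→R3; X→R2; Y→R3; Z→R2.
Novax's best replies: R0→Y; R1→W; R2→X; R3→X.
The unique mutual best reply is (R2, X), giving (4, 10).
Novax earns 12 sequentially versus 10 at the Nash outcome: better off.

better off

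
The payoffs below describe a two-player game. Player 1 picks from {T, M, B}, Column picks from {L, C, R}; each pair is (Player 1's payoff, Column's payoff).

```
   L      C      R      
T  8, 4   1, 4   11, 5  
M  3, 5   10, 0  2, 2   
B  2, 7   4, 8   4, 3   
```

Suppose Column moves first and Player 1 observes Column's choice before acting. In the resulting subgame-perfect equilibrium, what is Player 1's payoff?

Work backward from Player 1's decision.
- L → Player 1 plays T (best of 8, 3, 2); Column gets 4.
- C → Player 1 plays M (best of 1, 10, 4); Column gets 0.
- R → Player 1 plays T (best of 11, 2, 4); Column gets 5.
Column's induced payoffs are 4, 0, 5, so Column commits to R. Subgame-perfect outcome: (T, R) with payoffs (11, 5).

11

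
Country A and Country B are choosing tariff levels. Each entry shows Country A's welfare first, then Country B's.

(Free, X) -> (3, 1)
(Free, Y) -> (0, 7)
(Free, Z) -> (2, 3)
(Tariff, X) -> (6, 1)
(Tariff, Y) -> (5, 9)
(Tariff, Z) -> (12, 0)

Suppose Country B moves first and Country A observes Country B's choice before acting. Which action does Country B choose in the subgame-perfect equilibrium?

Backward induction with Country B moving first.
- X: BR = Tariff, leader payoff 1.
- Y: BR = Tariff, leader payoff 9.
- Z: BR = Tariff, leader payoff 0.
Among 1, 9, 0, the best is 9 at Y. Subgame-perfect outcome: (Tariff, Y) with payoffs (5, 9).

Y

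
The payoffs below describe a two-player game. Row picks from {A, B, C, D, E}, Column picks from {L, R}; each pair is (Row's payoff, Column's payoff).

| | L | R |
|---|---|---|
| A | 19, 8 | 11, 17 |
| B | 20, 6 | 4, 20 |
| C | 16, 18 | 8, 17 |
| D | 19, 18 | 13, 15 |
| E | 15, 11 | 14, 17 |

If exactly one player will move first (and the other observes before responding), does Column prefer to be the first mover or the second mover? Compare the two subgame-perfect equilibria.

If Row leads: Column's best replies are A→R, B→R, C→L, D→L, E→R; Row's induced payoffs 11, 4, 16, 19, 14; outcome (D, L), payoffs (19, 18).
If Column leads: Row's best replies are L→B, R→E; Column's induced payoffs 6, 17; outcome (E, R), payoffs (14, 17).
Column gets 17 moving first and 18 moving second, so Column prefers to move second.

second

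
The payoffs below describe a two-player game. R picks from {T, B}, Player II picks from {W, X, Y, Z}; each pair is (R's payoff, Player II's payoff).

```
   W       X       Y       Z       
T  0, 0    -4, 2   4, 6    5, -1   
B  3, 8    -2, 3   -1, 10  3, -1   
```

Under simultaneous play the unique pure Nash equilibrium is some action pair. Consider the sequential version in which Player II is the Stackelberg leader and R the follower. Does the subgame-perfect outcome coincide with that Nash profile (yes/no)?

Solve by backward induction (Player II leads).
- W: BR = B, leader payoff 8.
- X: BR = B, leader payoff 3.
- Y: BR = T, leader payoff 6.
- Z: BR = T, leader payoff -1.
Maximizing over 8, 3, 6, -1, Player II chooses W. Subgame-perfect outcome: (B, W) with payoffs (3, 8).
Under simultaneous play:
R's best replies: W→B; X→B; Y→T; Z→T.
Player II's best replies: T→Y; B→Y.
The unique mutual best reply is (T, Y), giving (4, 6).
Sequential outcome (B, W) differs from the Nash profile (T, Y).

no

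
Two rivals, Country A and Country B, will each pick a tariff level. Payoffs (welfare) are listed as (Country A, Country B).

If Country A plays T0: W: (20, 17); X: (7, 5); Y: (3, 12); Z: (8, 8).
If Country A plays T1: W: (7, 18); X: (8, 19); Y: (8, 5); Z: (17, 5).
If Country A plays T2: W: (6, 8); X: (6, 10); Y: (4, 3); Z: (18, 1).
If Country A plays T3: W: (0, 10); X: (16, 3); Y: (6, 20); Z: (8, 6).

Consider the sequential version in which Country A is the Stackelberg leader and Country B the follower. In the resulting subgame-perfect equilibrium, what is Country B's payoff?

17

Backward induction with Country A moving first.
- T0: BR = W, leader payoff 20.
- T1: BR = X, leader payoff 8.
- T2: BR = X, leader payoff 6.
- T3: BR = Y, leader payoff 6.
Maximizing over 20, 8, 6, 6, Country A chooses T0. Subgame-perfect outcome: (T0, W) with payoffs (20, 17).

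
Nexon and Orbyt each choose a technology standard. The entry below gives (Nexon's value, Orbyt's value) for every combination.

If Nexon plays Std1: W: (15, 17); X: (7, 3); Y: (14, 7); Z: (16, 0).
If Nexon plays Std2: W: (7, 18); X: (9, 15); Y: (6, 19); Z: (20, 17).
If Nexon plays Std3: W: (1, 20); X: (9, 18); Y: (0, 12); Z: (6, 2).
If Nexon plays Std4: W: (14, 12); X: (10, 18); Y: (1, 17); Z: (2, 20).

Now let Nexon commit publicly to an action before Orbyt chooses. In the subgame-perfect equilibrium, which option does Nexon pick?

Work backward from Orbyt's decision.
- Std1 → Orbyt plays W (best of 17, 3, 7, 0); Nexon gets 15.
- Std2 → Orbyt plays Y (best of 18, 15, 19, 17); Nexon gets 6.
- Std3 → Orbyt plays W (best of 20, 18, 12, 2); Nexon gets 1.
- Std4 → Orbyt plays Z (best of 12, 18, 17, 20); Nexon gets 2.
Maximizing over 15, 6, 1, 2, Nexon chooses Std1. Subgame-perfect outcome: (Std1, W) with payoffs (15, 17).

Std1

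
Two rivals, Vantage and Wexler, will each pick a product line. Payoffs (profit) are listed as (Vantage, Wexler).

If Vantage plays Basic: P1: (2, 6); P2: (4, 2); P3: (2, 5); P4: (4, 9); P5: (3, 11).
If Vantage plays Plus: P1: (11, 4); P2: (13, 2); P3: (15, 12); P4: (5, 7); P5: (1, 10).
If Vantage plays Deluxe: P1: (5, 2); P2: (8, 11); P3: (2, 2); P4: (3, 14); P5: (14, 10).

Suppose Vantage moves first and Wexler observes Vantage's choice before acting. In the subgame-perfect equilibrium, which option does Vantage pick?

Plus

Wexler best-responds to each possible Vantage move:
- Basic: BR = P5, leader payoff 3.
- Plus: BR = P3, leader payoff 15.
- Deluxe: BR = P4, leader payoff 3.
Maximizing over 3, 15, 3, Vantage chooses Plus. Subgame-perfect outcome: (Plus, P3) with payoffs (15, 12).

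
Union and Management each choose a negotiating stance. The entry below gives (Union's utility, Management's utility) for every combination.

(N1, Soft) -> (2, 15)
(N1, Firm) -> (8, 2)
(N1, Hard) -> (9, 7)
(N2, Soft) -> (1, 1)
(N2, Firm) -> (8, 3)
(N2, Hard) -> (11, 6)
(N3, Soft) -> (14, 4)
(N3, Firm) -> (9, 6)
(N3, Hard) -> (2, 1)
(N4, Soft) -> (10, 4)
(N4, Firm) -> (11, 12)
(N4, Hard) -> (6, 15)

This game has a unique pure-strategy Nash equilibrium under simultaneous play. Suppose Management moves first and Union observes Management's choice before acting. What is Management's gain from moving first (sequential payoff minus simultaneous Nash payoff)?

6

Solve by backward induction (Management leads).
- Soft: BR = N3, leader payoff 4.
- Firm: BR = N4, leader payoff 12.
- Hard: BR = N2, leader payoff 6.
Management's induced payoffs are 4, 12, 6, so Management commits to Firm. Subgame-perfect outcome: (N4, Firm) with payoffs (11, 12).
Now find the simultaneous Nash equilibrium.
Union's best replies: Soft→N3; Firm→N4; Hard→N2.
Management's best replies: N1→Soft; N2→Hard; N3→Firm; N4→Hard.
Only (N2, Hard) has each player best-responding; Nash payoffs (11, 6).
Management's commitment gain: 12 − 6 = 6.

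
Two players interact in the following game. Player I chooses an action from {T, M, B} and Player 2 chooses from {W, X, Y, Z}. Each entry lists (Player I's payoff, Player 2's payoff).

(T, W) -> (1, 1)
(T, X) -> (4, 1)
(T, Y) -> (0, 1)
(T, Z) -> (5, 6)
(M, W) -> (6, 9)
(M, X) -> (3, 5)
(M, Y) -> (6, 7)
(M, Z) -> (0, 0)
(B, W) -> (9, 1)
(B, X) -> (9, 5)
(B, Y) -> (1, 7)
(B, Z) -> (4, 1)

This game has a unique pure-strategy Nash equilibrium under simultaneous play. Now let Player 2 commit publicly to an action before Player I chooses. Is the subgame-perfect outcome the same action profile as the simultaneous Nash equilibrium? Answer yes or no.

Solve by backward induction (Player 2 leads).
- W: Player I compares 1, 6, 9 and picks B; Player 2 would get 1.
- X: Player I compares 4, 3, 9 and picks B; Player 2 would get 5.
- Y: Player I compares 0, 6, 1 and picks M; Player 2 would get 7.
- Z: Player I compares 5, 0, 4 and picks T; Player 2 would get 6.
Among 1, 5, 7, 6, the best is 7 at Y. Subgame-perfect outcome: (M, Y) with payoffs (6, 7).
Now find the simultaneous Nash equilibrium.
Player I's best replies: W→B; X→B; Y→M; Z→T.
Player 2's best replies: T→Z; M→W; B→Y.
Only (T, Z) has each player best-responding; Nash payoffs (5, 6).
Sequential outcome (M, Y) differs from the Nash profile (T, Z).

no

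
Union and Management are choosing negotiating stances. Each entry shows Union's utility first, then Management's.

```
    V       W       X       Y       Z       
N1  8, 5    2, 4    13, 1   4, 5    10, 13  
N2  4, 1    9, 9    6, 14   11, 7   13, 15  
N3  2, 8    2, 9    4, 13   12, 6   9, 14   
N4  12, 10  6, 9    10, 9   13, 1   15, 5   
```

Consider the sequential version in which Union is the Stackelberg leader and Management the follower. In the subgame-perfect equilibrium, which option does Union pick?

N2

Work backward from Management's decision.
- N1: BR = Z, leader payoff 10.
- N2: BR = Z, leader payoff 13.
- N3: BR = Z, leader payoff 9.
- N4: BR = V, leader payoff 12.
Maximizing over 10, 13, 9, 12, Union chooses N2. Subgame-perfect outcome: (N2, Z) with payoffs (13, 15).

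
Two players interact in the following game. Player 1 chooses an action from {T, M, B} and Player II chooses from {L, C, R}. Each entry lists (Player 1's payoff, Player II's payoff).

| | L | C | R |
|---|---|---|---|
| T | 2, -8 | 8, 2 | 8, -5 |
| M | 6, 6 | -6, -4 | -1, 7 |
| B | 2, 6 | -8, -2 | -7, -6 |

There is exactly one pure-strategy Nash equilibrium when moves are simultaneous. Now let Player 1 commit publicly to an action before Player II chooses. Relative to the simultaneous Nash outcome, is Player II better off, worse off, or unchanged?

unchanged

Work backward from Player II's decision.
- T: BR = C, leader payoff 8.
- M: BR = R, leader payoff -1.
- B: BR = L, leader payoff 2.
Among 8, -1, 2, the best is 8 at T. Subgame-perfect outcome: (T, C) with payoffs (8, 2).
Under simultaneous play:
Player 1's best replies: L→M; C→T; R→T.
Player II's best replies: T→C; M→R; B→L.
Only (T, C) has each player best-responding; Nash payoffs (8, 2).
Player II earns 2 sequentially versus 2 at the Nash outcome: unchanged.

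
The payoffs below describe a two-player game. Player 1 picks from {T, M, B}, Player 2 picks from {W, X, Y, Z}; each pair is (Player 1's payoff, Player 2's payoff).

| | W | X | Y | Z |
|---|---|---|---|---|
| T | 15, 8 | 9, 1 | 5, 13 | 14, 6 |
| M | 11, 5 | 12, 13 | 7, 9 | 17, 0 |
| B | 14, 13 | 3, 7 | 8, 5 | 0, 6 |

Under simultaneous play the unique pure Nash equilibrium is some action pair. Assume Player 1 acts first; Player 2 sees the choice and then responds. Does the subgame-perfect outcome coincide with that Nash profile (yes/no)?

Backward induction with Player 1 moving first.
- T: BR = Y, leader payoff 5.
- M: BR = X, leader payoff 12.
- B: BR = W, leader payoff 14.
Player 1's induced payoffs are 5, 12, 14, so Player 1 commits to B. Subgame-perfect outcome: (B, W) with payoffs (14, 13).
Under simultaneous play:
Player 1's best replies: W→T; X→M; Y→B; Z→M.
Player 2's best replies: T→Y; M→X; B→W.
The unique mutual best reply is (M, X), giving (12, 13).
Sequential outcome (B, W) differs from the Nash profile (M, X).

no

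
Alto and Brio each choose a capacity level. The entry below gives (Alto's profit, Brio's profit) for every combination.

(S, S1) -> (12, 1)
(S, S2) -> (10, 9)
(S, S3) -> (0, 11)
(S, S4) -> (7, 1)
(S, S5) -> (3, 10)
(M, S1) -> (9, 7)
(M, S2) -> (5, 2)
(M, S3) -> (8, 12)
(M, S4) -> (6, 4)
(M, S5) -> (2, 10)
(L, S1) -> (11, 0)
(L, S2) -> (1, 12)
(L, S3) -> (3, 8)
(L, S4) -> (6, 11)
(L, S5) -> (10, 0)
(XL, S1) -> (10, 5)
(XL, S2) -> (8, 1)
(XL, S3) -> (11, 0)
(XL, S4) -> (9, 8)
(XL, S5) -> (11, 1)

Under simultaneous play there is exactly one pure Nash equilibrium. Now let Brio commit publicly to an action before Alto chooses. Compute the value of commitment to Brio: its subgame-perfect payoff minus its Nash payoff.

Work backward from Alto's decision.
- S1: Alto compares 12, 9, 11, 10 and picks S; Brio would get 1.
- S2: Alto compares 10, 5, 1, 8 and picks S; Brio would get 9.
- S3: Alto compares 0, 8, 3, 11 and picks XL; Brio would get 0.
- S4: Alto compares 7, 6, 6, 9 and picks XL; Brio would get 8.
- S5: Alto compares 3, 2, 10, 11 and picks XL; Brio would get 1.
Brio's induced payoffs are 1, 9, 0, 8, 1, so Brio commits to S2. Subgame-perfect outcome: (S, S2) with payoffs (10, 9).
Under simultaneous play:
Alto's best replies: S1→S; S2→S; S3→XL; S4→XL; S5→XL.
Brio's best replies: S→S3; M→S3; L→S2; XL→S4.
The unique mutual best reply is (XL, S4), giving (9, 8).
Brio's commitment gain: 9 − 8 = 1.

1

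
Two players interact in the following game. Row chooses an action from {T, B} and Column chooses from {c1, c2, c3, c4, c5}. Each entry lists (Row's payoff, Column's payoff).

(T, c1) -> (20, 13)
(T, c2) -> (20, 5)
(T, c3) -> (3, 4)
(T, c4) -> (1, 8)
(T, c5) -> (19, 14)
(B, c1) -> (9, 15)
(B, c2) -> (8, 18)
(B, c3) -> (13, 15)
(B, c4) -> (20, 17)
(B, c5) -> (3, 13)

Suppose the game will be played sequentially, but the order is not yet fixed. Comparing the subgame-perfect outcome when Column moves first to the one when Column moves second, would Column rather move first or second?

first

If Row leads: Column's best replies are T→c5, B→c2; Row's induced payoffs 19, 8; outcome (T, c5), payoffs (19, 14).
If Column leads: Row's best replies are c1→T, c2→T, c3→B, c4→B, c5→T; Column's induced payoffs 13, 5, 15, 17, 14; outcome (B, c4), payoffs (20, 17).
Column gets 17 moving first and 14 moving second, so Column prefers to move first.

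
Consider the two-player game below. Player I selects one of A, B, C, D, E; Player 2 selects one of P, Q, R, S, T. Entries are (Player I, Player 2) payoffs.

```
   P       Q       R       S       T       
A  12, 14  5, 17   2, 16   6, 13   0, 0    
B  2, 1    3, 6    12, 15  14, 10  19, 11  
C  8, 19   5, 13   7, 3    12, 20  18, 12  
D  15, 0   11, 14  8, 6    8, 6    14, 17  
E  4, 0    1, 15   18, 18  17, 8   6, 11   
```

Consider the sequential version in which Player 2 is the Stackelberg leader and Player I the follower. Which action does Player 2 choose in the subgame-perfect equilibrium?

R

Backward induction with Player 2 moving first.
- P: BR = D, leader payoff 0.
- Q: BR = D, leader payoff 14.
- R: BR = E, leader payoff 18.
- S: BR = E, leader payoff 8.
- T: BR = B, leader payoff 11.
Player 2's induced payoffs are 0, 14, 18, 8, 11, so Player 2 commits to R. Subgame-perfect outcome: (E, R) with payoffs (18, 18).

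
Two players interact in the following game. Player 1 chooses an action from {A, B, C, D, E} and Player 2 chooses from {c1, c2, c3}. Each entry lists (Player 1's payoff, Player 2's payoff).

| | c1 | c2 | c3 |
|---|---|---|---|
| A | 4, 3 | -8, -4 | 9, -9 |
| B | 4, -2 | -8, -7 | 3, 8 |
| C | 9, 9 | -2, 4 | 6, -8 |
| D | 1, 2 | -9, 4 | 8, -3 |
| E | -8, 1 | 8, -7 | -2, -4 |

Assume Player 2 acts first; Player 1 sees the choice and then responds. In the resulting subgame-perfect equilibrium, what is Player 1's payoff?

Solve by backward induction (Player 2 leads).
- c1: Player 1 compares 4, 4, 9, 1, -8 and picks C; Player 2 would get 9.
- c2: Player 1 compares -8, -8, -2, -9, 8 and picks E; Player 2 would get -7.
- c3: Player 1 compares 9, 3, 6, 8, -2 and picks A; Player 2 would get -9.
Maximizing over 9, -7, -9, Player 2 chooses c1. Subgame-perfect outcome: (C, c1) with payoffs (9, 9).

9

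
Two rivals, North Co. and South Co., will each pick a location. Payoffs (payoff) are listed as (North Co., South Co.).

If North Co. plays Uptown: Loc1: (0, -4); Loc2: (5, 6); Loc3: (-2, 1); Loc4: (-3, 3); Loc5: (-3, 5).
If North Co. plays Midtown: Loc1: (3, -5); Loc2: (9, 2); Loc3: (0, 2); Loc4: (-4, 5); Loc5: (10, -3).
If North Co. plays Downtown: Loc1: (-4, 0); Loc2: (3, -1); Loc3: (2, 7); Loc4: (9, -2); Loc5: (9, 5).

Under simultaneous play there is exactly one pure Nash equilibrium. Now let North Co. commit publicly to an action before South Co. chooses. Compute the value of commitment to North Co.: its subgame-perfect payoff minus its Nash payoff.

3

Solve by backward induction (North Co. leads).
- Uptown → South Co. plays Loc2 (best of -4, 6, 1, 3, 5); North Co. gets 5.
- Midtown → South Co. plays Loc4 (best of -5, 2, 2, 5, -3); North Co. gets -4.
- Downtown → South Co. plays Loc3 (best of 0, -1, 7, -2, 5); North Co. gets 2.
Among 5, -4, 2, the best is 5 at Uptown. Subgame-perfect outcome: (Uptown, Loc2) with payoffs (5, 6).
Now find the simultaneous Nash equilibrium.
North Co.'s best replies: Loc1→Midtown; Loc2→Midtown; Loc3→Downtown; Loc4→Downtown; Loc5→Midtown.
South Co.'s best replies: Uptown→Loc2; Midtown→Loc4; Downtown→Loc3.
The unique mutual best reply is (Downtown, Loc3), giving (2, 7).
North Co.'s commitment gain: 5 − 2 = 3.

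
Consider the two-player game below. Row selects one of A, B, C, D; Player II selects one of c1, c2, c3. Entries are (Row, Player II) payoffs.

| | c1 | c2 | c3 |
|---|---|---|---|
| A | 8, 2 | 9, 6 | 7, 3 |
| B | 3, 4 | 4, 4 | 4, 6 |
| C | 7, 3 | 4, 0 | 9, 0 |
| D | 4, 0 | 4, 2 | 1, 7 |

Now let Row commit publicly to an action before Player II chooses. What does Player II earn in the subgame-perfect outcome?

6

Work backward from Player II's decision.
- A → Player II plays c2 (best of 2, 6, 3); Row gets 9.
- B → Player II plays c3 (best of 4, 4, 6); Row gets 4.
- C → Player II plays c1 (best of 3, 0, 0); Row gets 7.
- D → Player II plays c3 (best of 0, 2, 7); Row gets 1.
Among 9, 4, 7, 1, the best is 9 at A. Subgame-perfect outcome: (A, c2) with payoffs (9, 6).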